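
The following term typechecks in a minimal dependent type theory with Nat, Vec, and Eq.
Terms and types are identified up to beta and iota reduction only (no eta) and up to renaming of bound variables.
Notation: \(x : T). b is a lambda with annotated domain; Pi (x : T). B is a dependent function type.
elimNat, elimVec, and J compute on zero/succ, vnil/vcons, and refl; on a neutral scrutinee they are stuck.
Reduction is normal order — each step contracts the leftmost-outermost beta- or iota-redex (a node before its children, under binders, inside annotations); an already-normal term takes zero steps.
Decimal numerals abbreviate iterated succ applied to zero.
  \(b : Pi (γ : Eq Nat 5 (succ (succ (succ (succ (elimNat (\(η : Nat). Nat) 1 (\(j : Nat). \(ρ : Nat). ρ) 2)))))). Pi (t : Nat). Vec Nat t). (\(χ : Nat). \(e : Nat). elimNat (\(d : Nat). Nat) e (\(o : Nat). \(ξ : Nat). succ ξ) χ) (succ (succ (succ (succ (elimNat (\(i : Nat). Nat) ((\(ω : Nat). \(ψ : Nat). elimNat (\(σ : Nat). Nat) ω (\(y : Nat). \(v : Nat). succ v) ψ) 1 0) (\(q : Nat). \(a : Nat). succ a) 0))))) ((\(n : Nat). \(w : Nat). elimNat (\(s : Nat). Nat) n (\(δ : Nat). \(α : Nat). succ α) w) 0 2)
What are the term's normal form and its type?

reduced normal form:
  \(b : Pi (γ : Eq Nat 5 5). Pi (η : Nat). Vec Nat η). 7
the term's type:
  Pi (b : Pi (γ : Eq Nat 5 5). Pi (η : Nat). Vec Nat η). Nat


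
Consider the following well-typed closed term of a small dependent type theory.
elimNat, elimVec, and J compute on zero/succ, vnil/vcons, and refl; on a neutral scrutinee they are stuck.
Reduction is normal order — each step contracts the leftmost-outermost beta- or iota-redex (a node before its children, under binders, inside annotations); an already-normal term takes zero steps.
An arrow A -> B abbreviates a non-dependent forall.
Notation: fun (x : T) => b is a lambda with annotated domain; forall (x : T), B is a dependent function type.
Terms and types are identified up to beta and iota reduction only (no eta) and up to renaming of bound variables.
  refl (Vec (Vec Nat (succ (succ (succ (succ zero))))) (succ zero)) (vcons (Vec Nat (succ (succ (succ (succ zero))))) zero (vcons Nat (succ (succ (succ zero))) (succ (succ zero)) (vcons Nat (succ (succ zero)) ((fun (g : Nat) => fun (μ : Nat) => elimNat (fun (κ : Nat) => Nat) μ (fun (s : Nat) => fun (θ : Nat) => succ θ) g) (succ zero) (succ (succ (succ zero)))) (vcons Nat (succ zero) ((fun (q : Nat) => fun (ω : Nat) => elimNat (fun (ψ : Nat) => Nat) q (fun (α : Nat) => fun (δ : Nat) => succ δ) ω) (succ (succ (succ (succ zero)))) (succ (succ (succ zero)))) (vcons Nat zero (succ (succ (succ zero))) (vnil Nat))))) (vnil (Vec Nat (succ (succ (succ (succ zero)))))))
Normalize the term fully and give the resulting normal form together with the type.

normal form:
  refl (Vec (Vec Nat (succ (succ (succ (succ zero))))) (succ zero)) (vcons (Vec Nat (succ (succ (succ (succ zero))))) zero (vcons Nat (succ (succ (succ zero))) (succ (succ zero)) (vcons Nat (succ (succ zero)) (succ (succ (succ (succ zero)))) (vcons Nat (succ zero) (succ (succ (succ (succ (succ (succ (succ zero))))))) (vcons Nat zero (succ (succ (succ zero))) (vnil Nat))))) (vnil (Vec Nat (succ (succ (succ (succ zero)))))))
the term's type:
  Eq (Vec (Vec Nat (succ (succ (succ (succ zero))))) (succ zero)) (vcons (Vec Nat (succ (succ (succ (succ zero))))) zero (vcons Nat (succ (succ (succ zero))) (succ (succ zero)) (vcons Nat (succ (succ zero)) (succ (succ (succ (succ zero)))) (vcons Nat (succ zero) (succ (succ (succ (succ (succ (succ (succ zero))))))) (vcons Nat zero (succ (succ (succ zero))) (vnil Nat))))) (vnil (Vec Nat (succ (succ (succ (succ zero))))))) (vcons (Vec Nat (succ (succ (succ (succ zero))))) zero (vcons Nat (succ (succ (succ zero))) (succ (succ zero)) (vcons Nat (succ (succ zero)) (succ (succ (succ (succ zero)))) (vcons Nat (succ zero) (succ (succ (succ (succ (succ (succ (succ zero))))))) (vcons Nat zero (succ (succ (succ zero))) (vnil Nat))))) (vnil (Vec Nat (succ (succ (succ (succ zero)))))))


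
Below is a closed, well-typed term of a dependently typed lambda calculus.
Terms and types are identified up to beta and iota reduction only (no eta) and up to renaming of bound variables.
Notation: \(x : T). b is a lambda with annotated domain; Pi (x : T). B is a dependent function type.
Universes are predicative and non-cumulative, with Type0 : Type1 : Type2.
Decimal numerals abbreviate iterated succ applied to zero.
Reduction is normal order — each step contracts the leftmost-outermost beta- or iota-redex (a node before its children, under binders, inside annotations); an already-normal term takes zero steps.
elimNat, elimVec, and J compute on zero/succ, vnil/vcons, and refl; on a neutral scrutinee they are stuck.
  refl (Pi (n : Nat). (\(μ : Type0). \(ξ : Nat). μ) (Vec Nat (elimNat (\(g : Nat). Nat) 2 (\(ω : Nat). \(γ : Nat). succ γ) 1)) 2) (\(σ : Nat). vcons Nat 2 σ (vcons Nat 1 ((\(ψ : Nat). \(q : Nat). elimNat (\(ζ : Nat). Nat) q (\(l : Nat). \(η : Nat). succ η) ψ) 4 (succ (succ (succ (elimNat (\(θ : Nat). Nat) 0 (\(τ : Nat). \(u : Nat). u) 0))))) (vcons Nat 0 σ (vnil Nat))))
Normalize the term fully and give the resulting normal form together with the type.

reduced normal form:
  refl (Pi (n : Nat). Vec Nat 3) (\(μ : Nat). vcons Nat 2 μ (vcons Nat 1 7 (vcons Nat 0 μ (vnil Nat))))
type:
  Eq (Pi (n : Nat). Vec Nat 3) (\(μ : Nat). vcons Nat 2 μ (vcons Nat 1 7 (vcons Nat 0 μ (vnil Nat)))) (\(ξ : Nat). vcons Nat 2 ξ (vcons Nat 1 7 (vcons Nat 0 ξ (vnil Nat))))


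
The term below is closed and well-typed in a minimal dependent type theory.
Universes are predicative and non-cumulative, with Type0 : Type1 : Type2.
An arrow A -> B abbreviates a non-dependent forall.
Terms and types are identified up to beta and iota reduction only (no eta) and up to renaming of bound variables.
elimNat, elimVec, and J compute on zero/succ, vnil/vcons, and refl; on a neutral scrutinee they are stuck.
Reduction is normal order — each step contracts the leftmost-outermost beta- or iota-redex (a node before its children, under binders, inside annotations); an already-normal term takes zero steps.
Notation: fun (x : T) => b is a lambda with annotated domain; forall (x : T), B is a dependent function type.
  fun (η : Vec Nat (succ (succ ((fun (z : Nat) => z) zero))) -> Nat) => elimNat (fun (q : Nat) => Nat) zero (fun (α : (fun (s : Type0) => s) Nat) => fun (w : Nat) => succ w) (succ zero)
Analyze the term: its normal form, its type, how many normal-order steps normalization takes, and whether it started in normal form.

resulting normal form:
  fun (η : Vec Nat (succ (succ zero)) -> Nat) => succ zero
the term's type:
  (Vec Nat (succ (succ zero)) -> Nat) -> Nat
steps to reach normal form (normal order): 5
started in normal form: no
first redex: a beta-redex


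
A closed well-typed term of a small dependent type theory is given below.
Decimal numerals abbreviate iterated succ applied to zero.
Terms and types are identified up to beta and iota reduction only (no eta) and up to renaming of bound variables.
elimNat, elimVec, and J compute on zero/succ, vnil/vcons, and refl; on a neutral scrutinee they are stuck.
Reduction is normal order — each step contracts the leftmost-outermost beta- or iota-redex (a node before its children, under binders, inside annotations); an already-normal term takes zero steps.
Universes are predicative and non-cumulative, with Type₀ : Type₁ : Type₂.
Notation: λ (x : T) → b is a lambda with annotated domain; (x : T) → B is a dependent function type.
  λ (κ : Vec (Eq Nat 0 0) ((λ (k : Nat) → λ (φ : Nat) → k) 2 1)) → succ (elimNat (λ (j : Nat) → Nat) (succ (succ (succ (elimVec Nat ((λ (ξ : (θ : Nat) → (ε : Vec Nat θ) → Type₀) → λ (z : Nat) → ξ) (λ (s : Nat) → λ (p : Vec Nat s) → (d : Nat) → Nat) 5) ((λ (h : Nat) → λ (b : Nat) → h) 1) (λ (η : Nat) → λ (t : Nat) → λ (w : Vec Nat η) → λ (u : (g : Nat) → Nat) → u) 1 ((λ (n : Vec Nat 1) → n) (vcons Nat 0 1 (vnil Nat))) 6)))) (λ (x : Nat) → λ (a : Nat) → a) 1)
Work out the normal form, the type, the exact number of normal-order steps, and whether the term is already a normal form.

reduced normal form:
  λ (κ : Vec (Eq Nat 0 0) 2) → 5
type:
  (κ : Vec (Eq Nat 0 0) 2) → Nat
normal-order step count: 17
term was already normal: no
first redex: a beta-redex


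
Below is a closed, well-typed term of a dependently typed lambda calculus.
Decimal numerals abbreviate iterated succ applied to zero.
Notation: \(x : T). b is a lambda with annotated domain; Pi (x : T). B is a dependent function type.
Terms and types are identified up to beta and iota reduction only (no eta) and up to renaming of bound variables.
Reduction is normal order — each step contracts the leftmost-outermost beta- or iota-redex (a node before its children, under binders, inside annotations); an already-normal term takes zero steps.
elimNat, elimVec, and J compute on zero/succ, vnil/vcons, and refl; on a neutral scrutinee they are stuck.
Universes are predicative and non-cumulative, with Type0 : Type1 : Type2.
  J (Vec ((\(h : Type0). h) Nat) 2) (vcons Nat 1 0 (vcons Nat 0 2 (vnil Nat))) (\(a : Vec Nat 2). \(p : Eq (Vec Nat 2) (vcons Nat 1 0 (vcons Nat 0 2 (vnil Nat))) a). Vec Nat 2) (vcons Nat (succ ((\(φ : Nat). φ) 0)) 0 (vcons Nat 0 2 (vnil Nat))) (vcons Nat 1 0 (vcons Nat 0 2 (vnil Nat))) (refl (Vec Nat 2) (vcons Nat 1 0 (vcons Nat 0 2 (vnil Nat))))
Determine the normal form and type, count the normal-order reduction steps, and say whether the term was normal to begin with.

reduced normal form:
  vcons Nat 1 0 (vcons Nat 0 2 (vnil Nat))
the term's type:
  Vec Nat 2
steps to reach normal form (normal order): 2
started in normal form: no
first redex: a J iota-redex


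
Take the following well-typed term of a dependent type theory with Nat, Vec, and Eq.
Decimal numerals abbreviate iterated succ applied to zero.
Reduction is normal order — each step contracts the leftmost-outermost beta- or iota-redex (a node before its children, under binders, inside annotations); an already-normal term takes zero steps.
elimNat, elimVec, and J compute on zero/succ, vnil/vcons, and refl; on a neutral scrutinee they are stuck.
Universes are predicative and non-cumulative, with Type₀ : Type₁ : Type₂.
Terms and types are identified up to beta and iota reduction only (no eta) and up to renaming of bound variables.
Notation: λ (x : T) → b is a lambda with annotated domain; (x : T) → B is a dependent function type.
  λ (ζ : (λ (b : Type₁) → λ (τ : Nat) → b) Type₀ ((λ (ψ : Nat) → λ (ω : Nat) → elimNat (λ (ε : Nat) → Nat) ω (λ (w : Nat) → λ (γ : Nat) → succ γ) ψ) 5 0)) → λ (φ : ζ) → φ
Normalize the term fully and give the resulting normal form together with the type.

normal form:
  λ (ζ : Type₀) → λ (b : ζ) → b
inferred type:
  (ζ : Type₀) → (b : ζ) → ζ
observation: normalization takes exactly 2 steps under the normal-order strategy.


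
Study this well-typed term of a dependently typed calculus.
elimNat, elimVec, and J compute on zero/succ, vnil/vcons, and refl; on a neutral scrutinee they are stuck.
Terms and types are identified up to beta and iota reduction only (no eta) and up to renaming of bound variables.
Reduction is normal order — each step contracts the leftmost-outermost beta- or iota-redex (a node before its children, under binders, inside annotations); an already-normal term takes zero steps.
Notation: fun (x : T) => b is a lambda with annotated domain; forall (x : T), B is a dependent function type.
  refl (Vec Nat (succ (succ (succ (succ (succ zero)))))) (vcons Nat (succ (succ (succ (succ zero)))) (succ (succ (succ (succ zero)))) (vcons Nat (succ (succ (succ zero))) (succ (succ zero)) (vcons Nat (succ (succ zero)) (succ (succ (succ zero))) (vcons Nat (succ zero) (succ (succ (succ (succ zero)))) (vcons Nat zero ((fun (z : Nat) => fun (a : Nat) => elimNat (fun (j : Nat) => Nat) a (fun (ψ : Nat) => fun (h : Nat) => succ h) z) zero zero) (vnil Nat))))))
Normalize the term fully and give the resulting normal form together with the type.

reduced normal form:
  refl (Vec Nat (succ (succ (succ (succ (succ zero)))))) (vcons Nat (succ (succ (succ (succ zero)))) (succ (succ (succ (succ zero)))) (vcons Nat (succ (succ (succ zero))) (succ (succ zero)) (vcons Nat (succ (succ zero)) (succ (succ (succ zero))) (vcons Nat (succ zero) (succ (succ (succ (succ zero)))) (vcons Nat zero zero (vnil Nat))))))
the term's type:
  Eq (Vec Nat (succ (succ (succ (succ (succ zero)))))) (vcons Nat (succ (succ (succ (succ zero)))) (succ (succ (succ (succ zero)))) (vcons Nat (succ (succ (succ zero))) (succ (succ zero)) (vcons Nat (succ (succ zero)) (succ (succ (succ zero))) (vcons Nat (succ zero) (succ (succ (succ (succ zero)))) (vcons Nat zero zero (vnil Nat)))))) (vcons Nat (succ (succ (succ (succ zero)))) (succ (succ (succ (succ zero)))) (vcons Nat (succ (succ (succ zero))) (succ (succ zero)) (vcons Nat (succ (succ zero)) (succ (succ (succ zero))) (vcons Nat (succ zero) (succ (succ (succ (succ zero)))) (vcons Nat zero zero (vnil Nat))))))
observation: 3 normal-order steps normalize the term, beginning with a beta-redex.


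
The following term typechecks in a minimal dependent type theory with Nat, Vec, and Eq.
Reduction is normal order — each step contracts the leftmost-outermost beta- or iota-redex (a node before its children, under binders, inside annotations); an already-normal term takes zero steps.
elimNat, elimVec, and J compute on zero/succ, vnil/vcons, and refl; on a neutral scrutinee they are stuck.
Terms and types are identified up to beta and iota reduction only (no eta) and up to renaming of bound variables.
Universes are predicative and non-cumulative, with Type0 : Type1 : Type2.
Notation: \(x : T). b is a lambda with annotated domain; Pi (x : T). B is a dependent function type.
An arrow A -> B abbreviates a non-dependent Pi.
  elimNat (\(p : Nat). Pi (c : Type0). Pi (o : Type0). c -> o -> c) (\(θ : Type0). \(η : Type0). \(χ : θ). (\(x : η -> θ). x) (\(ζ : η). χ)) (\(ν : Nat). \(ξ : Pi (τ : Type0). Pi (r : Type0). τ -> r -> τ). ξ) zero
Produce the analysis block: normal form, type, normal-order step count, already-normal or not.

resulting normal form:
  \(p : Type0). \(c : Type0). \(o : p). \(θ : c). o
inferred type:
  Pi (p : Type0). Pi (c : Type0). p -> c -> p
reduction steps (normal order): 2
already normal: no
first redex: an elimNat iota-redex


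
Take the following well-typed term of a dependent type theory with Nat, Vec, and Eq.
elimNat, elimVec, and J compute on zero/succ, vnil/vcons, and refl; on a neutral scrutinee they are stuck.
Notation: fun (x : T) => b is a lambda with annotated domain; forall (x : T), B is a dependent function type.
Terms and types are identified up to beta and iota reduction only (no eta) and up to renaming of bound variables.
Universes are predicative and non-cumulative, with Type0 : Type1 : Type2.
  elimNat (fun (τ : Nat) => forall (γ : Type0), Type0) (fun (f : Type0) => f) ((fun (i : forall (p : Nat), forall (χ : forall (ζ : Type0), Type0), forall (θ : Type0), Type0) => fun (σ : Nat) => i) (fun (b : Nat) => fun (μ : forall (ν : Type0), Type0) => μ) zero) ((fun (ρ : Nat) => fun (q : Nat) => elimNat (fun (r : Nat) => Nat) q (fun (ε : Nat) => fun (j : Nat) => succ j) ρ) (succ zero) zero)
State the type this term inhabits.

inferred type:
  forall (τ : Type0), Type0


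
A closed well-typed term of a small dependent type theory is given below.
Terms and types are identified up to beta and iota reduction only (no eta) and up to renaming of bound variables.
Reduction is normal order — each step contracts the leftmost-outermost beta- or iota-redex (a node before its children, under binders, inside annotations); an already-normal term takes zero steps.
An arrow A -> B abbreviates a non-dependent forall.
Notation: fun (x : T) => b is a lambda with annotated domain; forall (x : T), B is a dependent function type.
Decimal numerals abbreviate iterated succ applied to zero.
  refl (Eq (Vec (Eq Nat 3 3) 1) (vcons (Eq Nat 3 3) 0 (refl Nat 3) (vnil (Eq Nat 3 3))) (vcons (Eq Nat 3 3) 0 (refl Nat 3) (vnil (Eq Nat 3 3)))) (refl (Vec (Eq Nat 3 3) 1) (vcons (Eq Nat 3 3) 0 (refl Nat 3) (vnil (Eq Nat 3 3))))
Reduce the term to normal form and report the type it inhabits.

reduced normal form:
  refl (Eq (Vec (Eq Nat 3 3) 1) (vcons (Eq Nat 3 3) 0 (refl Nat 3) (vnil (Eq Nat 3 3))) (vcons (Eq Nat 3 3) 0 (refl Nat 3) (vnil (Eq Nat 3 3)))) (refl (Vec (Eq Nat 3 3) 1) (vcons (Eq Nat 3 3) 0 (refl Nat 3) (vnil (Eq Nat 3 3))))
type:
  Eq (Eq (Vec (Eq Nat 3 3) 1) (vcons (Eq Nat 3 3) 0 (refl Nat 3) (vnil (Eq Nat 3 3))) (vcons (Eq Nat 3 3) 0 (refl Nat 3) (vnil (Eq Nat 3 3)))) (refl (Vec (Eq Nat 3 3) 1) (vcons (Eq Nat 3 3) 0 (refl Nat 3) (vnil (Eq Nat 3 3)))) (refl (Vec (Eq Nat 3 3) 1) (vcons (Eq Nat 3 3) 0 (refl Nat 3) (vnil (Eq Nat 3 3))))


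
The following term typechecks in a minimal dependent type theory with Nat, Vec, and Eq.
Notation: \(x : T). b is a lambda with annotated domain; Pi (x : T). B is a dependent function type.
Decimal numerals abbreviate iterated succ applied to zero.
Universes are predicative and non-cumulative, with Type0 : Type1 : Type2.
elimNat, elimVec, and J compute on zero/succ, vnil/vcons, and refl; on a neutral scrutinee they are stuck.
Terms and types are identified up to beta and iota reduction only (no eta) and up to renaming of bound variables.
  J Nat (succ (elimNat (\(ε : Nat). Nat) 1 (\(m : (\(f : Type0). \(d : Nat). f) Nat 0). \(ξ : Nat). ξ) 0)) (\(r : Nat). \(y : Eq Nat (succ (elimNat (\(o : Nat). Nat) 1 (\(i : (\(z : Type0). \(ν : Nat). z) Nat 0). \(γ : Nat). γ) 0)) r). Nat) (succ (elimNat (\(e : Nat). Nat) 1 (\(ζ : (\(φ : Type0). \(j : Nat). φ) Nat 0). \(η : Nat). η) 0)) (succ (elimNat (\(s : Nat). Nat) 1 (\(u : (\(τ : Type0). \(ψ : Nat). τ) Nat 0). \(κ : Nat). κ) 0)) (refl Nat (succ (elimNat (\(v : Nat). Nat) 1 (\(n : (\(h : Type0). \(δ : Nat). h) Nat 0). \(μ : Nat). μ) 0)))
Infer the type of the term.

type:
  Nat


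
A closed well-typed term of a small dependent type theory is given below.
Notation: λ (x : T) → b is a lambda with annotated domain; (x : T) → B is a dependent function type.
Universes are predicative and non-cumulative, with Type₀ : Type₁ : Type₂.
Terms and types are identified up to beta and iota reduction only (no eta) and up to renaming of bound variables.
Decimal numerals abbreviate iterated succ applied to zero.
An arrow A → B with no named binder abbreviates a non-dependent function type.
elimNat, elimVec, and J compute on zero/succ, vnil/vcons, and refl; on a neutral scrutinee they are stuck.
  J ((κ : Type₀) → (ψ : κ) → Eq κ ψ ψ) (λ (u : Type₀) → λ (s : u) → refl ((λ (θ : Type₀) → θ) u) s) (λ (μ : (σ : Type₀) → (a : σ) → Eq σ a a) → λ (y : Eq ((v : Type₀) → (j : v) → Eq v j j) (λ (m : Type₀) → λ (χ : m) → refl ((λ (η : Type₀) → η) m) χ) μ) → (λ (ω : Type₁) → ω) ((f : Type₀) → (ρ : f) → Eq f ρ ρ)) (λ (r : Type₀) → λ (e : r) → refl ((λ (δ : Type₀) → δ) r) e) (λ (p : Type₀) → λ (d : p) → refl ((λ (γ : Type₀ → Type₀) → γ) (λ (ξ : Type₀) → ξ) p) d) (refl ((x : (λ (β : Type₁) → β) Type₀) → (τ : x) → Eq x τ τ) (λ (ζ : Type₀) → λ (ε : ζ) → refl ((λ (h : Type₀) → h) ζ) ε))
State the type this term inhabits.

inferred type:
  (κ : Type₀) → (ψ : κ) → Eq κ ψ ψ


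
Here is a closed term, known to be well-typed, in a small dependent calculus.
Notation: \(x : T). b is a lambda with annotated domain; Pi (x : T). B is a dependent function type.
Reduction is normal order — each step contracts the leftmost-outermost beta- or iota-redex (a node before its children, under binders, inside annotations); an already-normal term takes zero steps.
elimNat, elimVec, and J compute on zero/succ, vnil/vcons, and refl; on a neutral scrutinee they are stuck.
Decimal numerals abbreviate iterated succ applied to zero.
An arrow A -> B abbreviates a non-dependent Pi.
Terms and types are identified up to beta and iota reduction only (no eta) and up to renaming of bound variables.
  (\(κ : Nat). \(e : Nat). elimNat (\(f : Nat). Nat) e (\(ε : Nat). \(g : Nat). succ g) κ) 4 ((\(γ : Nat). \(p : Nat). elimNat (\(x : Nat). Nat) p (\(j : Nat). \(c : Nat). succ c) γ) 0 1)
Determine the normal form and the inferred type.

resulting normal form:
  5
the term's type:
  Nat


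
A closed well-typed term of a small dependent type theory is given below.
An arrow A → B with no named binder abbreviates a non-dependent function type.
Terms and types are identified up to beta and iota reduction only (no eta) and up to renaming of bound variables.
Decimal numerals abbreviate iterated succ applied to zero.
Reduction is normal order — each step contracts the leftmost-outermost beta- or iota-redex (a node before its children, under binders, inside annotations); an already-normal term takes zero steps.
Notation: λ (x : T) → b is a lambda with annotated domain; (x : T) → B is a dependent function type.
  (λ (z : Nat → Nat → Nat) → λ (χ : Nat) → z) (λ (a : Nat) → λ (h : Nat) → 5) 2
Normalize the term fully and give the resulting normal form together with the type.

resulting normal form:
  λ (z : Nat) → λ (χ : Nat) → 5
inferred type:
  Nat → Nat → Nat


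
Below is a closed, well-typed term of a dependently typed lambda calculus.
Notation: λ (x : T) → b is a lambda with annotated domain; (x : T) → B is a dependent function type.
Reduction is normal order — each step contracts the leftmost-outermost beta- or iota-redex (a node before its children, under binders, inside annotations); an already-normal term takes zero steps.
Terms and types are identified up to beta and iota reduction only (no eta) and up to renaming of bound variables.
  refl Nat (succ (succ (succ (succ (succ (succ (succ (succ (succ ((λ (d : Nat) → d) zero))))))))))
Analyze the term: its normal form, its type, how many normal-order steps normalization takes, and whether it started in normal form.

normal form:
  refl Nat (succ (succ (succ (succ (succ (succ (succ (succ (succ zero)))))))))
inferred type:
  Eq Nat (succ (succ (succ (succ (succ (succ (succ (succ (succ zero))))))))) (succ (succ (succ (succ (succ (succ (succ (succ (succ zero)))))))))
steps to reach normal form (normal order): 1
started in normal form: no
first redex: a beta-redex


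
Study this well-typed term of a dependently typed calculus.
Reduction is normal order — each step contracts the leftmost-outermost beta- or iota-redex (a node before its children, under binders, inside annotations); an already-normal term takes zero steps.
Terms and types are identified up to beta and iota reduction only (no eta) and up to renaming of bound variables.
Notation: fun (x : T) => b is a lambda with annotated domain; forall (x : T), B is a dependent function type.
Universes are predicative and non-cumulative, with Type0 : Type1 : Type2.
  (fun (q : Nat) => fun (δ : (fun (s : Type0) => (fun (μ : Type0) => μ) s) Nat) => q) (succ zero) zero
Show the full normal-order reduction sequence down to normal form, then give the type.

reduction (normal order):
  (fun (q : Nat) => fun (δ : (fun (s : Type0) => (fun (μ : Type0) => μ) s) Nat) => q) (succ zero) zero
  ~> (fun (q : (fun (δ : Type0) => (fun (s : Type0) => s) δ) Nat) => succ zero) zero
  ~> succ zero
the term's type:
  Nat


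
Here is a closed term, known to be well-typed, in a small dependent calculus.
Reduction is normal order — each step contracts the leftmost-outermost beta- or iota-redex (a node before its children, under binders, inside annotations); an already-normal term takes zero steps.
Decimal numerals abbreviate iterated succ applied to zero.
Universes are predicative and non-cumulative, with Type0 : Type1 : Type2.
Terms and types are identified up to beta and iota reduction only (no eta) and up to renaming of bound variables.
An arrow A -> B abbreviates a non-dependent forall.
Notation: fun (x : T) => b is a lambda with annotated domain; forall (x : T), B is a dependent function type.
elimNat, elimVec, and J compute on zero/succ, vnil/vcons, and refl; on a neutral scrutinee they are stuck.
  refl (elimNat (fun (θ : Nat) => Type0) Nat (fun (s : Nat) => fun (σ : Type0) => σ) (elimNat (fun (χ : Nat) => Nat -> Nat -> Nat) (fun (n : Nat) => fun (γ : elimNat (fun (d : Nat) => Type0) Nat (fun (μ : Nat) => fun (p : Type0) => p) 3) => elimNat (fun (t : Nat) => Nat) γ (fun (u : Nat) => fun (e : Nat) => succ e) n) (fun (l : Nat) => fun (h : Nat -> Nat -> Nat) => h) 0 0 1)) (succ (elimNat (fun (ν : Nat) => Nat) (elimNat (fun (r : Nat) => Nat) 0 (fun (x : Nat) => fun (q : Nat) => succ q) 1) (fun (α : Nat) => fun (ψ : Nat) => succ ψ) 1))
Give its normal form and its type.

resulting normal form:
  refl Nat 3
inferred type:
  Eq Nat 3 3
observation: the first redex contracted is an elimNat iota-redex; the normal form is reached in 16 normal-order steps.


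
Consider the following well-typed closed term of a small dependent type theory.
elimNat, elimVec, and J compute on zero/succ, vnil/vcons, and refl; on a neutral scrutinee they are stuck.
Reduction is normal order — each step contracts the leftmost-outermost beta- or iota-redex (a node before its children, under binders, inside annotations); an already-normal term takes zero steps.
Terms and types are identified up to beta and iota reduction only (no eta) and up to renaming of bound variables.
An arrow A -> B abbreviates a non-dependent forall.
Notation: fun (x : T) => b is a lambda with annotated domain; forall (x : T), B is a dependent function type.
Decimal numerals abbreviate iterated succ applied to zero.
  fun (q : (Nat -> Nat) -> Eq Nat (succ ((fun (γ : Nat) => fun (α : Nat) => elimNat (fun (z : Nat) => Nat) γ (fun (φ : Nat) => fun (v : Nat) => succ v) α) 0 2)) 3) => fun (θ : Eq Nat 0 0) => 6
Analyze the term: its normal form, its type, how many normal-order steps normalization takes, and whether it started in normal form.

resulting normal form:
  fun (q : (Nat -> Nat) -> Eq Nat 3 3) => fun (γ : Eq Nat 0 0) => 6
type:
  ((Nat -> Nat) -> Eq Nat 3 3) -> Eq Nat 0 0 -> Nat
steps to reach normal form (normal order): 9
started in normal form: no
first contracted redex: a beta-redex


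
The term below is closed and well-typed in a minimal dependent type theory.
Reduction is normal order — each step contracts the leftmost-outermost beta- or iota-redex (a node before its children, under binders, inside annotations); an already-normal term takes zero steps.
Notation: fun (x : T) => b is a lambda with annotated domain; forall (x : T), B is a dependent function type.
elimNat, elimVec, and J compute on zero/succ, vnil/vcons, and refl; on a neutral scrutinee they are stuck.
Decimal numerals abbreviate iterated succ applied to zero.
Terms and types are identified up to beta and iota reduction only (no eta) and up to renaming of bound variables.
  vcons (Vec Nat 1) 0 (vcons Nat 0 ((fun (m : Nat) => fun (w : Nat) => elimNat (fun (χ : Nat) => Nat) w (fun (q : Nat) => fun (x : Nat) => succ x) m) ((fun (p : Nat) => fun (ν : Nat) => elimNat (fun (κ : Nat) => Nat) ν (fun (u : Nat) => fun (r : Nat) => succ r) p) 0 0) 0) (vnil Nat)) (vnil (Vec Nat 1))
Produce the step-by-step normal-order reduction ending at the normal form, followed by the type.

reduction (normal order):
  vcons (Vec Nat 1) 0 (vcons Nat 0 ((fun (m : Nat) => fun (w : Nat) => elimNat (fun (χ : Nat) => Nat) w (fun (q : Nat) => fun (x : Nat) => succ x) m) ((fun (p : Nat) => fun (ν : Nat) => elimNat (fun (κ : Nat) => Nat) ν (fun (u : Nat) => fun (r : Nat) => succ r) p) 0 0) 0) (vnil Nat)) (vnil (Vec Nat 1))
  ~> vcons (Vec Nat 1) 0 (vcons Nat 0 ((fun (m : Nat) => elimNat (fun (w : Nat) => Nat) m (fun (χ : Nat) => fun (q : Nat) => succ q) ((fun (x : Nat) => fun (p : Nat) => elimNat (fun (ν : Nat) => Nat) p (fun (κ : Nat) => fun (u : Nat) => succ u) x) 0 0)) 0) (vnil Nat)) (vnil (Vec Nat 1))
  ~> vcons (Vec Nat 1) 0 (vcons Nat 0 (elimNat (fun (m : Nat) => Nat) 0 (fun (w : Nat) => fun (χ : Nat) => succ χ) ((fun (q : Nat) => fun (x : Nat) => elimNat (fun (p : Nat) => Nat) x (fun (ν : Nat) => fun (κ : Nat) => succ κ) q) 0 0)) (vnil Nat)) (vnil (Vec Nat 1))
  ~> vcons (Vec Nat 1) 0 (vcons Nat 0 (elimNat (fun (m : Nat) => Nat) 0 (fun (w : Nat) => fun (χ : Nat) => succ χ) ((fun (q : Nat) => elimNat (fun (x : Nat) => Nat) q (fun (p : Nat) => fun (ν : Nat) => succ ν) 0) 0)) (vnil Nat)) (vnil (Vec Nat 1))
  ~> vcons (Vec Nat 1) 0 (vcons Nat 0 (elimNat (fun (m : Nat) => Nat) 0 (fun (w : Nat) => fun (χ : Nat) => succ χ) (elimNat (fun (q : Nat) => Nat) 0 (fun (x : Nat) => fun (p : Nat) => succ p) 0)) (vnil Nat)) (vnil (Vec Nat 1))
  ~> vcons (Vec Nat 1) 0 (vcons Nat 0 (elimNat (fun (m : Nat) => Nat) 0 (fun (w : Nat) => fun (χ : Nat) => succ χ) 0) (vnil Nat)) (vnil (Vec Nat 1))
  ~> vcons (Vec Nat 1) 0 (vcons Nat 0 0 (vnil Nat)) (vnil (Vec Nat 1))
type:
  Vec (Vec Nat 1) 1


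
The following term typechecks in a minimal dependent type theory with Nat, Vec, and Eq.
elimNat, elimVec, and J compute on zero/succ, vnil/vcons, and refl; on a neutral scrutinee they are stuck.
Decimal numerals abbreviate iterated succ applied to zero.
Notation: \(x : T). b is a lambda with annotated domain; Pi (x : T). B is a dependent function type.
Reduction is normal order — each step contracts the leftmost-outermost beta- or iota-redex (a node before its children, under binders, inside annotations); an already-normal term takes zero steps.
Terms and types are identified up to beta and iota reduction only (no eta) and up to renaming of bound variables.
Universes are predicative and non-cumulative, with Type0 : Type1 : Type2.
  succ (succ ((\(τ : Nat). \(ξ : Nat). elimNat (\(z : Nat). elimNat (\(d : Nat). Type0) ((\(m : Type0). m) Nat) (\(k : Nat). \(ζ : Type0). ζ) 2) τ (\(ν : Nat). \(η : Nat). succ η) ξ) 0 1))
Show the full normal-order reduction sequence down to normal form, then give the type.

normal-order reduction:
  succ (succ ((\(τ : Nat). \(ξ : Nat). elimNat (\(z : Nat). elimNat (\(d : Nat). Type0) ((\(m : Type0). m) Nat) (\(k : Nat). \(ζ : Type0). ζ) 2) τ (\(ν : Nat). \(η : Nat). succ η) ξ) 0 1))
  ~> succ (succ ((\(τ : Nat). elimNat (\(ξ : Nat). elimNat (\(z : Nat). Type0) ((\(d : Type0). d) Nat) (\(m : Nat). \(k : Type0). k) 2) 0 (\(ζ : Nat). \(ν : Nat). succ ν) τ) 1))
  ~> succ (succ (elimNat (\(τ : Nat). elimNat (\(ξ : Nat). Type0) ((\(z : Type0). z) Nat) (\(d : Nat). \(m : Type0). m) 2) 0 (\(k : Nat). \(ζ : Nat). succ ζ) 1))
  ~> succ (succ ((\(τ : Nat). \(ξ : Nat). succ ξ) 0 (elimNat (\(z : Nat). elimNat (\(d : Nat). Type0) ((\(m : Type0). m) Nat) (\(k : Nat). \(ζ : Type0). ζ) 2) 0 (\(ν : Nat). \(η : Nat). succ η) 0)))
  ~> succ (succ ((\(τ : Nat). succ τ) (elimNat (\(ξ : Nat). elimNat (\(z : Nat). Type0) ((\(d : Type0). d) Nat) (\(m : Nat). \(k : Type0). k) 2) 0 (\(ζ : Nat). \(ν : Nat). succ ν) 0)))
  ~> succ (succ (succ (elimNat (\(τ : Nat). elimNat (\(ξ : Nat). Type0) ((\(z : Type0). z) Nat) (\(d : Nat). \(m : Type0). m) 2) 0 (\(k : Nat). \(ζ : Nat). succ ζ) 0)))
  ~> 3
inferred type:
  Nat


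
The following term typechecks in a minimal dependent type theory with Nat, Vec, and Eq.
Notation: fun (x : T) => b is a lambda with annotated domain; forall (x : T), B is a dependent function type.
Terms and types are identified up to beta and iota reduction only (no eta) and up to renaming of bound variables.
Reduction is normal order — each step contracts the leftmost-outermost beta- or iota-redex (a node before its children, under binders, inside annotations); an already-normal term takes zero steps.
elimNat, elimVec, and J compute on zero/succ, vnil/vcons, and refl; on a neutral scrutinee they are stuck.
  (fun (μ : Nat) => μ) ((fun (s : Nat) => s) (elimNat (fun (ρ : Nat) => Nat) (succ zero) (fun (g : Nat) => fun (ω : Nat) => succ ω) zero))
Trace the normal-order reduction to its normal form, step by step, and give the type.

normal-order reduction sequence:
  (fun (μ : Nat) => μ) ((fun (s : Nat) => s) (elimNat (fun (ρ : Nat) => Nat) (succ zero) (fun (g : Nat) => fun (ω : Nat) => succ ω) zero))
  ~> (fun (μ : Nat) => μ) (elimNat (fun (s : Nat) => Nat) (succ zero) (fun (ρ : Nat) => fun (g : Nat) => succ g) zero)
  ~> elimNat (fun (μ : Nat) => Nat) (succ zero) (fun (s : Nat) => fun (ρ : Nat) => succ ρ) zero
  ~> succ zero
type:
  Nat


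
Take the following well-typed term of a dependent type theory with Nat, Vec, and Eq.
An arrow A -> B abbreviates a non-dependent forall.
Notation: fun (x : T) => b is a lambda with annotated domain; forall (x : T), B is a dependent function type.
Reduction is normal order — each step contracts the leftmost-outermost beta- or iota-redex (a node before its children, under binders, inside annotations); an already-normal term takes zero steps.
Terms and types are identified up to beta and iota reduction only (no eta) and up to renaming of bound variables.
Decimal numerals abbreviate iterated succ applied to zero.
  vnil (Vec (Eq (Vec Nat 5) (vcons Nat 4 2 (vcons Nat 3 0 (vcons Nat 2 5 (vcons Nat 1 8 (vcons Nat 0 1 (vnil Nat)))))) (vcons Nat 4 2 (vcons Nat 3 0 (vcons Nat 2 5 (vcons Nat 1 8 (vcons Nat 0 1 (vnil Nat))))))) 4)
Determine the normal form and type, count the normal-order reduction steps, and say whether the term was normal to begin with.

normal form:
  vnil (Vec (Eq (Vec Nat 5) (vcons Nat 4 2 (vcons Nat 3 0 (vcons Nat 2 5 (vcons Nat 1 8 (vcons Nat 0 1 (vnil Nat)))))) (vcons Nat 4 2 (vcons Nat 3 0 (vcons Nat 2 5 (vcons Nat 1 8 (vcons Nat 0 1 (vnil Nat))))))) 4)
the term's type:
  Vec (Vec (Eq (Vec Nat 5) (vcons Nat 4 2 (vcons Nat 3 0 (vcons Nat 2 5 (vcons Nat 1 8 (vcons Nat 0 1 (vnil Nat)))))) (vcons Nat 4 2 (vcons Nat 3 0 (vcons Nat 2 5 (vcons Nat 1 8 (vcons Nat 0 1 (vnil Nat))))))) 4) 0
normal-order step count: 0
term was already normal: yes


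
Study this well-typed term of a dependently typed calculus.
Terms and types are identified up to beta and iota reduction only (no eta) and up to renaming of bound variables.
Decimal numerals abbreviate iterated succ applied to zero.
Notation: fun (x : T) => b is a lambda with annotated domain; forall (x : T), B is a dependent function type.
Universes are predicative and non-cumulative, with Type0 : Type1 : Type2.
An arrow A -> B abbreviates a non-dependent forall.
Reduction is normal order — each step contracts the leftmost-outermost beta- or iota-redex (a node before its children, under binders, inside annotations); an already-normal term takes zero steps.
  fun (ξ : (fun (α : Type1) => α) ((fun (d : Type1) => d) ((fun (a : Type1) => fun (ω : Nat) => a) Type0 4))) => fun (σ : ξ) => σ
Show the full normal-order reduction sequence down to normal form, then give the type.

normal-order reduction sequence:
  fun (ξ : (fun (α : Type1) => α) ((fun (d : Type1) => d) ((fun (a : Type1) => fun (ω : Nat) => a) Type0 4))) => fun (σ : ξ) => σ
  ~> fun (ξ : (fun (α : Type1) => α) ((fun (d : Type1) => fun (a : Nat) => d) Type0 4)) => fun (ω : ξ) => ω
  ~> fun (ξ : (fun (α : Type1) => fun (d : Nat) => α) Type0 4) => fun (a : ξ) => a
  ~> fun (ξ : (fun (α : Nat) => Type0) 4) => fun (d : ξ) => d
  ~> fun (ξ : Type0) => fun (α : ξ) => α
inferred type:
  forall (ξ : Type0), ξ -> ξ


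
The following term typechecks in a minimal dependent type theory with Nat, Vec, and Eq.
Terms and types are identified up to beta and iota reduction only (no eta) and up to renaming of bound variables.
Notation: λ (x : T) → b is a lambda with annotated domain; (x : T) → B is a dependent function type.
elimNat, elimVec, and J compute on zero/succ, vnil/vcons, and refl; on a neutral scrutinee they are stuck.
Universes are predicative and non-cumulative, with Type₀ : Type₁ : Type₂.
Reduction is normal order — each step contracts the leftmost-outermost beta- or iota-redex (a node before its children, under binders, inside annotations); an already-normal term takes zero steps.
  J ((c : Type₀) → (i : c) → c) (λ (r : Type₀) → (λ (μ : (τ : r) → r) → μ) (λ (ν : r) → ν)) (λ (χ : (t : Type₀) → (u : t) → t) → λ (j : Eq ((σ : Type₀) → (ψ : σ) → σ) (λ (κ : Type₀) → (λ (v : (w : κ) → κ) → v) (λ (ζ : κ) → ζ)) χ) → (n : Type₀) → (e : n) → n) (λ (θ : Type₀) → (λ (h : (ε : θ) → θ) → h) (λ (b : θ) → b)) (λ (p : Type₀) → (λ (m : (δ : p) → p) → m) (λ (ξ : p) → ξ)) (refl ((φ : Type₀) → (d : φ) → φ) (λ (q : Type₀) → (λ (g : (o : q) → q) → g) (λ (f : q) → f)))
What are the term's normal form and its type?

normal form:
  λ (c : Type₀) → λ (i : c) → i
inferred type:
  (c : Type₀) → (i : c) → c


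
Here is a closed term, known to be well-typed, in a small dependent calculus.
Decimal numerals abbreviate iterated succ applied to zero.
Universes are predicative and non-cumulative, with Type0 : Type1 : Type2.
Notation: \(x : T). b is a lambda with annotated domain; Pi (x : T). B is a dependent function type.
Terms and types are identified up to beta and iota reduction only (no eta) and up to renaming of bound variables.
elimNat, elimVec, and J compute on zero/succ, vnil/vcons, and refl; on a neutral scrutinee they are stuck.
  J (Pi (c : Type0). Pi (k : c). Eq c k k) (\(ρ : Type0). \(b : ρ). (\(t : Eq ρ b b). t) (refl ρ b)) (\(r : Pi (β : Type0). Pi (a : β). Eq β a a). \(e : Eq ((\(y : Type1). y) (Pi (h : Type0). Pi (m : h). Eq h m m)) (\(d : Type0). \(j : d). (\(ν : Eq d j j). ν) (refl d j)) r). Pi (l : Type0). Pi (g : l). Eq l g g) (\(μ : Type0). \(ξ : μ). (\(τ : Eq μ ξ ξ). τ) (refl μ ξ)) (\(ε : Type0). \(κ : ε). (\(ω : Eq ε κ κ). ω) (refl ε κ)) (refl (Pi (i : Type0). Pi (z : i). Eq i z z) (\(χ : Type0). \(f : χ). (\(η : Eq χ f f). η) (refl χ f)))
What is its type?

inferred type:
  Pi (c : Type0). Pi (k : c). Eq c k k


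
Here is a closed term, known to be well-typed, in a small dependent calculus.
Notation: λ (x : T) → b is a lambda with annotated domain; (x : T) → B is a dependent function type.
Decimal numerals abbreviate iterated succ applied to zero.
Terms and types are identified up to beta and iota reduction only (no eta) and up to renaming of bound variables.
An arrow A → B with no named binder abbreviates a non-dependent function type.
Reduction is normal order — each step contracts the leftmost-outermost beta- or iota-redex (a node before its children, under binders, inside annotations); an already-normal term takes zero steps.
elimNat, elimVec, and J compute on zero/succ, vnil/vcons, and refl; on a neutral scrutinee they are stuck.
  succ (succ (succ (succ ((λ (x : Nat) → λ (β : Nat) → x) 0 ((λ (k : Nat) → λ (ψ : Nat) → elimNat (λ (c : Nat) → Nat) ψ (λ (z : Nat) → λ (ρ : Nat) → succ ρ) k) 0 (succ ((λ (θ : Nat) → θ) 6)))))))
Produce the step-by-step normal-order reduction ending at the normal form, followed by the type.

reduction (normal order):
  succ (succ (succ (succ ((λ (x : Nat) → λ (β : Nat) → x) 0 ((λ (k : Nat) → λ (ψ : Nat) → elimNat (λ (c : Nat) → Nat) ψ (λ (z : Nat) → λ (ρ : Nat) → succ ρ) k) 0 (succ ((λ (θ : Nat) → θ) 6)))))))
  ~> succ (succ (succ (succ ((λ (x : Nat) → 0) ((λ (β : Nat) → λ (k : Nat) → elimNat (λ (ψ : Nat) → Nat) k (λ (c : Nat) → λ (z : Nat) → succ z) β) 0 (succ ((λ (ρ : Nat) → ρ) 6)))))))
  ~> 4
inferred type:
  Nat


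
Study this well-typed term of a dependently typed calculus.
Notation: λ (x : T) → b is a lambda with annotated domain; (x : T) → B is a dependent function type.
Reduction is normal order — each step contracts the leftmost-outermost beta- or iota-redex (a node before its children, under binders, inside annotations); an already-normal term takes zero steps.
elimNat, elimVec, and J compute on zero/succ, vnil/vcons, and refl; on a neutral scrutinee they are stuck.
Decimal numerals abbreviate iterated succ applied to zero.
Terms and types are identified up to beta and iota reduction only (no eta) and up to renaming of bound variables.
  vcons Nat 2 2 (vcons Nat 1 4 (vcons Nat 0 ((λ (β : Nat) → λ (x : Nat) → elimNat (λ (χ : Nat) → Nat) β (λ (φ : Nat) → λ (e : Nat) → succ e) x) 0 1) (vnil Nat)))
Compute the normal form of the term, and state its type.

reduced normal form:
  vcons Nat 2 2 (vcons Nat 1 4 (vcons Nat 0 1 (vnil Nat)))
the term's type:
  Vec Nat 3
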